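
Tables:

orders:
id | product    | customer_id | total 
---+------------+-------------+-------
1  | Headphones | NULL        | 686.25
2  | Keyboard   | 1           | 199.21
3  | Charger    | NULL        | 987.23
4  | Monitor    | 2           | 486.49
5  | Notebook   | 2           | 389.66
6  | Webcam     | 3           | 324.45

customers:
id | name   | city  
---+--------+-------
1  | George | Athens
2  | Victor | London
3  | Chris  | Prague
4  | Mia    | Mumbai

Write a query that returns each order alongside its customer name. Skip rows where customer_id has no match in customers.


INNER JOIN keeps only orders rows whose customer_id matches an id in customers. Walk through each order:
  - order 1 (Headphones): customer_id=NULL, no match -> dropped
  - order 2 (Keyboard): customer_id=1 -> matches George
  - order 3 (Charger): customer_id=NULL, no match -> dropped
  - order 4 (Monitor): customer_id=2 -> matches Victor
  - order 5 (Notebook): customer_id=2 -> matches Victor
  - order 6 (Webcam): customer_id=3 -> matches Chris
So 2 of 6 rows are dropped.

SQL:
SELECT a.product, b.name AS customer
FROM orders a
INNER JOIN customers b ON a.customer_id = b.id

Result:
product  | customer
---------+---------
Keyboard | George  
Monitor  | Victor  
Notebook | Victor  
Webcam   | Chris   


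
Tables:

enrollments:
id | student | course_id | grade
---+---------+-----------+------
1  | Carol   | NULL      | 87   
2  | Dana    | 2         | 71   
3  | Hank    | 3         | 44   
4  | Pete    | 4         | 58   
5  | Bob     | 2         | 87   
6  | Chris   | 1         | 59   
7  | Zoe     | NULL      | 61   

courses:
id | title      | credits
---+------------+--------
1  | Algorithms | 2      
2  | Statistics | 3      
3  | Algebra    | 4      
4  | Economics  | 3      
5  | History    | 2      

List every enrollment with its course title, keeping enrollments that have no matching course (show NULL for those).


LEFT JOIN keeps every row from enrollments (the left table); where course_id has no match in courses, the course columns become NULL. Walk through each enrollment:
  - enrollment 1 (Carol): course_id=NULL, no match -> kept with NULL
  - enrollment 2 (Dana): course_id=2 -> matches Statistics
  - enrollment 3 (Hank): course_id=3 -> matches Algebra
  - enrollment 4 (Pete): course_id=4 -> matches Economics
  - enrollment 5 (Bob): course_id=2 -> matches Statistics
  - enrollment 6 (Chris): course_id=1 -> matches Algorithms
  - enrollment 7 (Zoe): course_id=NULL, no match -> kept with NULL
All 7 rows appear; 2 have NULL course.

SQL:
SELECT a.student, b.title AS course
FROM enrollments a
LEFT JOIN courses b ON a.course_id = b.id

Result:
student | course    
--------+-----------
Carol   | NULL      
Dana    | Statistics
Hank    | Algebra   
Pete    | Economics 
Bob     | Statistics
Chris   | Algorithms
Zoe     | NULL      


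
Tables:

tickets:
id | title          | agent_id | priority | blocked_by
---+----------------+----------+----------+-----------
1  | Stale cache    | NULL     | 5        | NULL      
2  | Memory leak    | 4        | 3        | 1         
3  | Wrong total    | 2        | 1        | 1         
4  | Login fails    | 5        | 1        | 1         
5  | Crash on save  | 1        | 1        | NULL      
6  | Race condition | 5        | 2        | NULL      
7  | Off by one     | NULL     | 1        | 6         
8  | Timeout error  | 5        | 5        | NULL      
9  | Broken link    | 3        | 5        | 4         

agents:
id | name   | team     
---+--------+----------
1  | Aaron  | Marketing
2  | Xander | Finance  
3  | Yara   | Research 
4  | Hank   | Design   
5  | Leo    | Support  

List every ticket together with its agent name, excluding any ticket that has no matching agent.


INNER JOIN keeps only tickets rows whose agent_id matches an id in agents. Walk through each ticket:
  - ticket 1 (Stale cache): agent_id=NULL, no match -> dropped
  - ticket 2 (Memory leak): agent_id=4 -> matches Hank
  - ticket 3 (Wrong total): agent_id=2 -> matches Xander
  - ticket 4 (Login fails): agent_id=5 -> matches Leo
  - ticket 5 (Crash on save): agent_id=1 -> matches Aaron
  - ticket 6 (Race condition): agent_id=5 -> matches Leo
  - ticket 7 (Off by one): agent_id=NULL, no match -> dropped
  - ticket 8 (Timeout error): agent_id=5 -> matches Leo
  - ticket 9 (Broken link): agent_id=3 -> matches Yara
So 2 of 9 rows are dropped.

SQL:
SELECT a.title, b.name AS agent
FROM tickets a
INNER JOIN agents b ON a.agent_id = b.id

Result:
title          | agent 
---------------+-------
Memory leak    | Hank  
Wrong total    | Xander
Login fails    | Leo   
Crash on save  | Aaron 
Race condition | Leo   
Timeout error  | Leo   
Broken link    | Yara  


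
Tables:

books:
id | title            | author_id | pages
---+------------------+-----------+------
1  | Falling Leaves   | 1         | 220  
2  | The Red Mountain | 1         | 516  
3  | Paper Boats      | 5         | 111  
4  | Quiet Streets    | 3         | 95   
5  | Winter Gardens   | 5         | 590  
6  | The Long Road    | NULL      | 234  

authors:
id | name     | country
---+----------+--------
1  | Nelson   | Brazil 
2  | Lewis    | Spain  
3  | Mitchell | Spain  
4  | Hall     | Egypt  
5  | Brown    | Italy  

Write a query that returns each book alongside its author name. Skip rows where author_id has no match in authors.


INNER JOIN keeps only books rows whose author_id matches an id in authors. Walk through each book:
  - book 1 (Falling Leaves): author_id=1 -> matches Nelson
  - book 2 (The Red Mountain): author_id=1 -> matches Nelson
  - book 3 (Paper Boats): author_id=5 -> matches Brown
  - book 4 (Quiet Streets): author_id=3 -> matches Mitchell
  - book 5 (Winter Gardens): author_id=5 -> matches Brown
  - book 6 (The Long Road): author_id=NULL, no match -> dropped
So 1 of 6 rows is dropped.

SQL:
SELECT a.title, b.name AS author
FROM books a
INNER JOIN authors b ON a.author_id = b.id

Result:
title            | author  
-----------------+---------
Falling Leaves   | Nelson  
The Red Mountain | Nelson  
Paper Boats      | Brown   
Quiet Streets    | Mitchell
Winter Gardens   | Brown   


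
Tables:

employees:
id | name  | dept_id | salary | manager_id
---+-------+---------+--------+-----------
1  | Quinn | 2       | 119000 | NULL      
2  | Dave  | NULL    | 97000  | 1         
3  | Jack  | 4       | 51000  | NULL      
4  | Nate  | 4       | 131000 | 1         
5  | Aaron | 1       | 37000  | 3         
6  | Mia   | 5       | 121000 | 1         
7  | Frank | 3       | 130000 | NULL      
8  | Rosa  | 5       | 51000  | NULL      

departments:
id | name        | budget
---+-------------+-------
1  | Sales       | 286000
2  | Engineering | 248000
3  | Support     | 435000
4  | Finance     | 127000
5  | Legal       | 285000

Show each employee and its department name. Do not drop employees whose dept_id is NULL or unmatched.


LEFT JOIN keeps every row from employees (the left table); where dept_id has no match in departments, the department columns become NULL. Walk through each employee:
  - employee 1 (Quinn): dept_id=2 -> matches Engineering
  - employee 2 (Dave): dept_id=NULL, no match -> kept with NULL
  - employee 3 (Jack): dept_id=4 -> matches Finance
  - employee 4 (Nate): dept_id=4 -> matches Finance
  - employee 5 (Aaron): dept_id=1 -> matches Sales
  - employee 6 (Mia): dept_id=5 -> matches Legal
  - employee 7 (Frank): dept_id=3 -> matches Support
  - employee 8 (Rosa): dept_id=5 -> matches Legal
All 8 rows appear; 1 has NULL department.

SQL:
SELECT a.name, b.name AS department
FROM employees a
LEFT JOIN departments b ON a.dept_id = b.id

Result:
name  | department 
------+------------
Quinn | Engineering
Dave  | NULL       
Jack  | Finance    
Nate  | Finance    
Aaron | Sales      
Mia   | Legal      
Frank | Support    
Rosa  | Legal      


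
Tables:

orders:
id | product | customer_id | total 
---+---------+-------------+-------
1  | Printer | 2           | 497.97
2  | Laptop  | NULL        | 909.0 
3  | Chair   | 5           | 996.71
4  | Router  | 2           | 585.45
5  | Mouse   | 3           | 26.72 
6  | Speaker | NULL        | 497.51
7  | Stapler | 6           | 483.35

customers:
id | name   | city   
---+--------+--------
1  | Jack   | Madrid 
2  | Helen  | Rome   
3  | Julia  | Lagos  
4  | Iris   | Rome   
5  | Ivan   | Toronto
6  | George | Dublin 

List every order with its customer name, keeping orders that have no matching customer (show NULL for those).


LEFT JOIN keeps every row from orders (the left table); where customer_id has no match in customers, the customer columns become NULL. Walk through each order:
  - order 1 (Printer): customer_id=2 -> matches Helen
  - order 2 (Laptop): customer_id=NULL, no match -> kept with NULL
  - order 3 (Chair): customer_id=5 -> matches Ivan
  - order 4 (Router): customer_id=2 -> matches Helen
  - order 5 (Mouse): customer_id=3 -> matches Julia
  - order 6 (Speaker): customer_id=NULL, no match -> kept with NULL
  - order 7 (Stapler): customer_id=6 -> matches George
All 7 rows appear; 2 have NULL customer.

SQL:
SELECT a.product, b.name AS customer
FROM orders a
LEFT JOIN customers b ON a.customer_id = b.id

Result:
product | customer
--------+---------
Printer | Helen   
Laptop  | NULL    
Chair   | Ivan    
Router  | Helen   
Mouse   | Julia   
Speaker | NULL    
Stapler | George  


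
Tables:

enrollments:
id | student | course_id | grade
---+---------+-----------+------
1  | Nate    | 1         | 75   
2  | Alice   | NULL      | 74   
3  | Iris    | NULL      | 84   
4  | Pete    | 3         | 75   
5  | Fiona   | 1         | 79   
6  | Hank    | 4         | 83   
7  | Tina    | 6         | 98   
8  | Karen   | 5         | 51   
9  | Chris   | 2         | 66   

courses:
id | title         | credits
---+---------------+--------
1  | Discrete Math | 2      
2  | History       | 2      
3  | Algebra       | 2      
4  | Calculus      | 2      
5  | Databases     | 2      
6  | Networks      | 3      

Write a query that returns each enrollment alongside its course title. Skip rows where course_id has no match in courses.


INNER JOIN keeps only enrollments rows whose course_id matches an id in courses. Walk through each enrollment:
  - enrollment 1 (Nate): course_id=1 -> matches Discrete Math
  - enrollment 2 (Alice): course_id=NULL, no match -> dropped
  - enrollment 3 (Iris): course_id=NULL, no match -> dropped
  - enrollment 4 (Pete): course_id=3 -> matches Algebra
  - enrollment 5 (Fiona): course_id=1 -> matches Discrete Math
  - enrollment 6 (Hank): course_id=4 -> matches Calculus
  - enrollment 7 (Tina): course_id=6 -> matches Networks
  - enrollment 8 (Karen): course_id=5 -> matches Databases
  - enrollment 9 (Chris): course_id=2 -> matches History
So 2 of 9 rows are dropped.

SQL:
SELECT a.student, b.title AS course
FROM enrollments a
INNER JOIN courses b ON a.course_id = b.id

Result:
student | course       
--------+--------------
Nate    | Discrete Math
Pete    | Algebra      
Fiona   | Discrete Math
Hank    | Calculus     
Tina    | Networks     
Karen   | Databases    
Chris   | History      


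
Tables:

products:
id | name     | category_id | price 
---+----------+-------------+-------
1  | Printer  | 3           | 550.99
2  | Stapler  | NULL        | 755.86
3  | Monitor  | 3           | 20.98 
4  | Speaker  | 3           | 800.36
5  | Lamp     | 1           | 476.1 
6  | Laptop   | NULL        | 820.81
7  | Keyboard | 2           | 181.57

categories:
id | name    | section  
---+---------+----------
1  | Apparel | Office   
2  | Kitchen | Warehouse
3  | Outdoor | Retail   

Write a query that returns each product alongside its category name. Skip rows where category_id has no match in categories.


INNER JOIN keeps only products rows whose category_id matches an id in categories. Walk through each product:
  - product 1 (Printer): category_id=3 -> matches Outdoor
  - product 2 (Stapler): category_id=NULL, no match -> dropped
  - product 3 (Monitor): category_id=3 -> matches Outdoor
  - product 4 (Speaker): category_id=3 -> matches Outdoor
  - product 5 (Lamp): category_id=1 -> matches Apparel
  - product 6 (Laptop): category_id=NULL, no match -> dropped
  - product 7 (Keyboard): category_id=2 -> matches Kitchen
So 2 of 7 rows are dropped.

SQL:
SELECT a.name, b.name AS category
FROM products a
INNER JOIN categories b ON a.category_id = b.id

Result:
name     | category
---------+---------
Printer  | Outdoor 
Monitor  | Outdoor 
Speaker  | Outdoor 
Lamp     | Apparel 
Keyboard | Kitchen 


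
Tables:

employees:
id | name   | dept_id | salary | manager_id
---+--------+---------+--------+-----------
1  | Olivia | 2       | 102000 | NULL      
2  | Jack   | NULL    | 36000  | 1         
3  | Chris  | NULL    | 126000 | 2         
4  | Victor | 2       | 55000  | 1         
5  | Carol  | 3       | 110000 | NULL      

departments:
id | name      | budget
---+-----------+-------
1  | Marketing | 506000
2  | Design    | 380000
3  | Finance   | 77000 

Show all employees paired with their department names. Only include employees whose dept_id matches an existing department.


INNER JOIN keeps only employees rows whose dept_id matches an id in departments. Walk through each employee:
  - employee 1 (Olivia): dept_id=2 -> matches Design
  - employee 2 (Jack): dept_id=NULL, no match -> dropped
  - employee 3 (Chris): dept_id=NULL, no match -> dropped
  - employee 4 (Victor): dept_id=2 -> matches Design
  - employee 5 (Carol): dept_id=3 -> matches Finance
So 2 of 5 rows are dropped.

SQL:
SELECT a.name, b.name AS department
FROM employees a
INNER JOIN departments b ON a.dept_id = b.id

Result:
name   | department
-------+-----------
Olivia | Design    
Victor | Design    
Carol  | Finance   


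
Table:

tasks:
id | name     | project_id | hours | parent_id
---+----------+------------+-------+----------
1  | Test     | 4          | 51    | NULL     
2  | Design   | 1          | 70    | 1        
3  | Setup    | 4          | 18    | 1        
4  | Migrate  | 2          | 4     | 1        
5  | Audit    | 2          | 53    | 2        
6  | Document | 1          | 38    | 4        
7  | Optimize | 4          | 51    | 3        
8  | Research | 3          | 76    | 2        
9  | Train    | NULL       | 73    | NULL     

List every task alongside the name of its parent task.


This is a self-join: tasks is joined to a second copy of itself, matching each row's parent_id to another row's id. Use LEFT JOIN so rows with parent_id=NULL are kept.
  - task 1 (Test): parent_id=NULL -> NULL
  - task 2 (Design): parent_id=1 -> Test
  - task 3 (Setup): parent_id=1 -> Test
  - task 4 (Migrate): parent_id=1 -> Test
  - task 5 (Audit): parent_id=2 -> Design
  - task 6 (Document): parent_id=4 -> Migrate
  - task 7 (Optimize): parent_id=3 -> Setup
  - task 8 (Research): parent_id=2 -> Design
  - task 9 (Train): parent_id=NULL -> NULL

SQL:
SELECT a.name AS item, b.name AS parent
FROM tasks a
LEFT JOIN tasks b ON a.parent_id = b.id

Result:
item     | parent 
---------+--------
Test     | NULL   
Design   | Test   
Setup    | Test   
Migrate  | Test   
Audit    | Design 
Document | Migrate
Optimize | Setup  
Research | Design 
Train    | NULL   


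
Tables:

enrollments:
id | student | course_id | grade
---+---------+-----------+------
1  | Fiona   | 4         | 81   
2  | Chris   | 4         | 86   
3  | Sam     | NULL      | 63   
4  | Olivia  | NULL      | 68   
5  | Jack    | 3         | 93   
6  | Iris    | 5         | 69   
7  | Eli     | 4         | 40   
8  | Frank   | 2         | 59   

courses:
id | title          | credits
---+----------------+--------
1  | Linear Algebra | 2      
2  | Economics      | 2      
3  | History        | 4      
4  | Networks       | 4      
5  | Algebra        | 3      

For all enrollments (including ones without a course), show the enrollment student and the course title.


LEFT JOIN keeps every row from enrollments (the left table); where course_id has no match in courses, the course columns become NULL. Walk through each enrollment:
  - enrollment 1 (Fiona): course_id=4 -> matches Networks
  - enrollment 2 (Chris): course_id=4 -> matches Networks
  - enrollment 3 (Sam): course_id=NULL, no match -> kept with NULL
  - enrollment 4 (Olivia): course_id=NULL, no match -> kept with NULL
  - enrollment 5 (Jack): course_id=3 -> matches History
  - enrollment 6 (Iris): course_id=5 -> matches Algebra
  - enrollment 7 (Eli): course_id=4 -> matches Networks
  - enrollment 8 (Frank): course_id=2 -> matches Economics
All 8 rows appear; 2 have NULL course.

SQL:
SELECT a.student, b.title AS course
FROM enrollments a
LEFT JOIN courses b ON a.course_id = b.id

Result:
student | course   
--------+----------
Fiona   | Networks 
Chris   | Networks 
Sam     | NULL     
Olivia  | NULL     
Jack    | History  
Iris    | Algebra  
Eli     | Networks 
Frank   | Economics


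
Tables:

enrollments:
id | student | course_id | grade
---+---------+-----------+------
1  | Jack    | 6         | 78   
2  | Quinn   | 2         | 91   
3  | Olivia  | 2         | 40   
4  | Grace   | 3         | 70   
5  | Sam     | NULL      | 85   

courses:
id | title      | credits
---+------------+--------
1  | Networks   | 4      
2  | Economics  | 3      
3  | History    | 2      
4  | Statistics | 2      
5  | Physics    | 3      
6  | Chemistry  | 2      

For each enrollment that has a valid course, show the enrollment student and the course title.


INNER JOIN keeps only enrollments rows whose course_id matches an id in courses. Walk through each enrollment:
  - enrollment 1 (Jack): course_id=6 -> matches Chemistry
  - enrollment 2 (Quinn): course_id=2 -> matches Economics
  - enrollment 3 (Olivia): course_id=2 -> matches Economics
  - enrollment 4 (Grace): course_id=3 -> matches History
  - enrollment 5 (Sam): course_id=NULL, no match -> dropped
So 1 of 5 rows is dropped.

SQL:
SELECT a.student, b.title AS course
FROM enrollments a
INNER JOIN courses b ON a.course_id = b.id

Result:
student | course   
--------+----------
Jack    | Chemistry
Quinn   | Economics
Olivia  | Economics
Grace   | History  


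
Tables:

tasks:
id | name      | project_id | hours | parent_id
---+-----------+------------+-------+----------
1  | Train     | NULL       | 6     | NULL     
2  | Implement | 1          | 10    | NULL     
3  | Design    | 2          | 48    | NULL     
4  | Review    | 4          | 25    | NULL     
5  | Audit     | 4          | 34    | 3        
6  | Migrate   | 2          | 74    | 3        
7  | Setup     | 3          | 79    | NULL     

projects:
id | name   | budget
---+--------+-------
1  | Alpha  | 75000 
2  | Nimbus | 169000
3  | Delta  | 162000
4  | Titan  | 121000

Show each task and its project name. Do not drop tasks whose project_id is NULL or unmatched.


LEFT JOIN keeps every row from tasks (the left table); where project_id has no match in projects, the project columns become NULL. Walk through each task:
  - task 1 (Train): project_id=NULL, no match -> kept with NULL
  - task 2 (Implement): project_id=1 -> matches Alpha
  - task 3 (Design): project_id=2 -> matches Nimbus
  - task 4 (Review): project_id=4 -> matches Titan
  - task 5 (Audit): project_id=4 -> matches Titan
  - task 6 (Migrate): project_id=2 -> matches Nimbus
  - task 7 (Setup): project_id=3 -> matches Delta
All 7 rows appear; 1 has NULL project.

SQL:
SELECT a.name, b.name AS project
FROM tasks a
LEFT JOIN projects b ON a.project_id = b.id

Result:
name      | project
----------+--------
Train     | NULL   
Implement | Alpha  
Design    | Nimbus 
Review    | Titan  
Audit     | Titan  
Migrate   | Nimbus 
Setup     | Delta  


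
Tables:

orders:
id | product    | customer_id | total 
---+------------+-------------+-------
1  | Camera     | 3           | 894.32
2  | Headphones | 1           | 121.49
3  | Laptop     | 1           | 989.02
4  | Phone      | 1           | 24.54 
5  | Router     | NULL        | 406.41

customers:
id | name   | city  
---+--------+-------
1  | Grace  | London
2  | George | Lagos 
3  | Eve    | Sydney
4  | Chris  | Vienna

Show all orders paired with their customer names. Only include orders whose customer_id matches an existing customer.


INNER JOIN keeps only orders rows whose customer_id matches an id in customers. Walk through each order:
  - order 1 (Camera): customer_id=3 -> matches Eve
  - order 2 (Headphones): customer_id=1 -> matches Grace
  - order 3 (Laptop): customer_id=1 -> matches Grace
  - order 4 (Phone): customer_id=1 -> matches Grace
  - order 5 (Router): customer_id=NULL, no match -> dropped
So 1 of 5 rows is dropped.

SQL:
SELECT a.product, b.name AS customer
FROM orders a
INNER JOIN customers b ON a.customer_id = b.id

Result:
product    | customer
-----------+---------
Camera     | Eve     
Headphones | Grace   
Laptop     | Grace   
Phone      | Grace   


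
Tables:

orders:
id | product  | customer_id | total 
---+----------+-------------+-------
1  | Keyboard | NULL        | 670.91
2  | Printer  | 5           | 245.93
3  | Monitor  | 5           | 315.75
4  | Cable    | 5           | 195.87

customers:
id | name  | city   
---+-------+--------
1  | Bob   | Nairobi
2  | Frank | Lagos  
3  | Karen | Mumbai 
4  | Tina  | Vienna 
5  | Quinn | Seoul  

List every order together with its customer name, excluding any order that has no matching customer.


INNER JOIN keeps only orders rows whose customer_id matches an id in customers. Walk through each order:
  - order 1 (Keyboard): customer_id=NULL, no match -> dropped
  - order 2 (Printer): customer_id=5 -> matches Quinn
  - order 3 (Monitor): customer_id=5 -> matches Quinn
  - order 4 (Cable): customer_id=5 -> matches Quinn
So 1 of 4 rows is dropped.

SQL:
SELECT a.product, b.name AS customer
FROM orders a
INNER JOIN customers b ON a.customer_id = b.id

Result:
product | customer
--------+---------
Printer | Quinn   
Monitor | Quinn   
Cable   | Quinn   


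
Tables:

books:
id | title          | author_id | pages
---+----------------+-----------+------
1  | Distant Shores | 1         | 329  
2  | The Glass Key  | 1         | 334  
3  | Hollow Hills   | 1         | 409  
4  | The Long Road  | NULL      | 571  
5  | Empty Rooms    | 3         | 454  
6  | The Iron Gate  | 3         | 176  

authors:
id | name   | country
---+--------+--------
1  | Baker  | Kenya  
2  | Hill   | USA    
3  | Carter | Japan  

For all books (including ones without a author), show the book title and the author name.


LEFT JOIN keeps every row from books (the left table); where author_id has no match in authors, the author columns become NULL. Walk through each book:
  - book 1 (Distant Shores): author_id=1 -> matches Baker
  - book 2 (The Glass Key): author_id=1 -> matches Baker
  - book 3 (Hollow Hills): author_id=1 -> matches Baker
  - book 4 (The Long Road): author_id=NULL, no match -> kept with NULL
  - book 5 (Empty Rooms): author_id=3 -> matches Carter
  - book 6 (The Iron Gate): author_id=3 -> matches Carter
All 6 rows appear; 1 has NULL author.

SQL:
SELECT a.title, b.name AS author
FROM books a
LEFT JOIN authors b ON a.author_id = b.id

Result:
title          | author
---------------+-------
Distant Shores | Baker 
The Glass Key  | Baker 
Hollow Hills   | Baker 
The Long Road  | NULL  
Empty Rooms    | Carter
The Iron Gate  | Carter


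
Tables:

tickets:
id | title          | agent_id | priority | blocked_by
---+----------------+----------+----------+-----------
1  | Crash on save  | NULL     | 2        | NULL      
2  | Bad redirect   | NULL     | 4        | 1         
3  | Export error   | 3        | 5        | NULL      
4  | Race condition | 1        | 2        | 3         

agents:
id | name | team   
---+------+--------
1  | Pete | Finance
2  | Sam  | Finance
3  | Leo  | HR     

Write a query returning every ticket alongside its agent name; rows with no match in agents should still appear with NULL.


LEFT JOIN keeps every row from tickets (the left table); where agent_id has no match in agents, the agent columns become NULL. Walk through each ticket:
  - ticket 1 (Crash on save): agent_id=NULL, no match -> kept with NULL
  - ticket 2 (Bad redirect): agent_id=NULL, no match -> kept with NULL
  - ticket 3 (Export error): agent_id=3 -> matches Leo
  - ticket 4 (Race condition): agent_id=1 -> matches Pete
All 4 rows appear; 2 have NULL agent.

SQL:
SELECT a.title, b.name AS agent
FROM tickets a
LEFT JOIN agents b ON a.agent_id = b.id

Result:
title          | agent
---------------+------
Crash on save  | NULL 
Bad redirect   | NULL 
Export error   | Leo  
Race condition | Pete 


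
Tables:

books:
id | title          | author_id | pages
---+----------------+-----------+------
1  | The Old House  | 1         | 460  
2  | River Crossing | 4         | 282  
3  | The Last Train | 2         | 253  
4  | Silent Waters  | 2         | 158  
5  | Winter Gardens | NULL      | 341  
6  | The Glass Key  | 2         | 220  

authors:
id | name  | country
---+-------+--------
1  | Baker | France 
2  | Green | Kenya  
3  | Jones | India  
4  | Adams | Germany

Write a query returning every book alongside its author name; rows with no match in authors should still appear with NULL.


LEFT JOIN keeps every row from books (the left table); where author_id has no match in authors, the author columns become NULL. Walk through each book:
  - book 1 (The Old House): author_id=1 -> matches Baker
  - book 2 (River Crossing): author_id=4 -> matches Adams
  - book 3 (The Last Train): author_id=2 -> matches Green
  - book 4 (Silent Waters): author_id=2 -> matches Green
  - book 5 (Winter Gardens): author_id=NULL, no match -> kept with NULL
  - book 6 (The Glass Key): author_id=2 -> matches Green
All 6 rows appear; 1 has NULL author.

SQL:
SELECT a.title, b.name AS author
FROM books a
LEFT JOIN authors b ON a.author_id = b.id

Result:
title          | author
---------------+-------
The Old House  | Baker 
River Crossing | Adams 
The Last Train | Green 
Silent Waters  | Green 
Winter Gardens | NULL  
The Glass Key  | Green 


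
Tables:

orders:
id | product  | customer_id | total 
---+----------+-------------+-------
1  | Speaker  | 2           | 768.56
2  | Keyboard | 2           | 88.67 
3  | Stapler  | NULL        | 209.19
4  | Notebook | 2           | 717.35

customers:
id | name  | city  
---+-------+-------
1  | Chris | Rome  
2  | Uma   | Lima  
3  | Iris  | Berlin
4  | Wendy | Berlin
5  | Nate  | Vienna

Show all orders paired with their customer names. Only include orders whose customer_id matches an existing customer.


INNER JOIN keeps only orders rows whose customer_id matches an id in customers. Walk through each order:
  - order 1 (Speaker): customer_id=2 -> matches Uma
  - order 2 (Keyboard): customer_id=2 -> matches Uma
  - order 3 (Stapler): customer_id=NULL, no match -> dropped
  - order 4 (Notebook): customer_id=2 -> matches Uma
So 1 of 4 rows is dropped.

SQL:
SELECT a.product, b.name AS customer
FROM orders a
INNER JOIN customers b ON a.customer_id = b.id

Result:
product  | customer
---------+---------
Speaker  | Uma     
Keyboard | Uma     
Notebook | Uma     


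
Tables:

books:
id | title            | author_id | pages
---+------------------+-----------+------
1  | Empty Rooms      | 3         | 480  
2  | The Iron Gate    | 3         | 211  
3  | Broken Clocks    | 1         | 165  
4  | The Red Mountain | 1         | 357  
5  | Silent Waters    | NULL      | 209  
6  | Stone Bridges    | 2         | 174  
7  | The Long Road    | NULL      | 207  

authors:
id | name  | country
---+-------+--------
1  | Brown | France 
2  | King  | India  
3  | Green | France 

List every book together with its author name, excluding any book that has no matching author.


INNER JOIN keeps only books rows whose author_id matches an id in authors. Walk through each book:
  - book 1 (Empty Rooms): author_id=3 -> matches Green
  - book 2 (The Iron Gate): author_id=3 -> matches Green
  - book 3 (Broken Clocks): author_id=1 -> matches Brown
  - book 4 (The Red Mountain): author_id=1 -> matches Brown
  - book 5 (Silent Waters): author_id=NULL, no match -> dropped
  - book 6 (Stone Bridges): author_id=2 -> matches King
  - book 7 (The Long Road): author_id=NULL, no match -> dropped
So 2 of 7 rows are dropped.

SQL:
SELECT a.title, b.name AS author
FROM books a
INNER JOIN authors b ON a.author_id = b.id

Result:
title            | author
-----------------+-------
Empty Rooms      | Green 
The Iron Gate    | Green 
Broken Clocks    | Brown 
The Red Mountain | Brown 
Stone Bridges    | King  


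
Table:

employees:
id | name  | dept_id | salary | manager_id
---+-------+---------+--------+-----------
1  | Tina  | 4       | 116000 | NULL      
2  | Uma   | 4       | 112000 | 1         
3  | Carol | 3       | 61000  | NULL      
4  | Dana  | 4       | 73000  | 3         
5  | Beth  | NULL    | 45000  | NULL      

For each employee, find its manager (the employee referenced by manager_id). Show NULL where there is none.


This is a self-join: employees is joined to a second copy of itself, matching each row's manager_id to another row's id. Use LEFT JOIN so rows with manager_id=NULL are kept.
  - employee 1 (Tina): manager_id=NULL -> NULL
  - employee 2 (Uma): manager_id=1 -> Tina
  - employee 3 (Carol): manager_id=NULL -> NULL
  - employee 4 (Dana): manager_id=3 -> Carol
  - employee 5 (Beth): manager_id=NULL -> NULL

SQL:
SELECT a.name AS item, b.name AS manager
FROM employees a
LEFT JOIN employees b ON a.manager_id = b.id

Result:
item  | manager
------+--------
Tina  | NULL   
Uma   | Tina   
Carol | NULL   
Dana  | Carol  
Beth  | NULL   


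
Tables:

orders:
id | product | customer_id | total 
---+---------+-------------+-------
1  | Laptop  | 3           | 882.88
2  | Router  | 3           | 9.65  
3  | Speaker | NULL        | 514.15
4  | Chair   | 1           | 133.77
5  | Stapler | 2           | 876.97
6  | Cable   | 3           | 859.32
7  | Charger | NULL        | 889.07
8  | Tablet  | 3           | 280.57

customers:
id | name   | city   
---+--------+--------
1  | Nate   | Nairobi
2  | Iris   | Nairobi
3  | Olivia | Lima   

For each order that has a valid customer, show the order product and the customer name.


INNER JOIN keeps only orders rows whose customer_id matches an id in customers. Walk through each order:
  - order 1 (Laptop): customer_id=3 -> matches Olivia
  - order 2 (Router): customer_id=3 -> matches Olivia
  - order 3 (Speaker): customer_id=NULL, no match -> dropped
  - order 4 (Chair): customer_id=1 -> matches Nate
  - order 5 (Stapler): customer_id=2 -> matches Iris
  - order 6 (Cable): customer_id=3 -> matches Olivia
  - order 7 (Charger): customer_id=NULL, no match -> dropped
  - order 8 (Tablet): customer_id=3 -> matches Olivia
So 2 of 8 rows are dropped.

SQL:
SELECT a.product, b.name AS customer
FROM orders a
INNER JOIN customers b ON a.customer_id = b.id

Result:
product | customer
--------+---------
Laptop  | Olivia  
Router  | Olivia  
Chair   | Nate    
Stapler | Iris    
Cable   | Olivia  
Tablet  | Olivia  


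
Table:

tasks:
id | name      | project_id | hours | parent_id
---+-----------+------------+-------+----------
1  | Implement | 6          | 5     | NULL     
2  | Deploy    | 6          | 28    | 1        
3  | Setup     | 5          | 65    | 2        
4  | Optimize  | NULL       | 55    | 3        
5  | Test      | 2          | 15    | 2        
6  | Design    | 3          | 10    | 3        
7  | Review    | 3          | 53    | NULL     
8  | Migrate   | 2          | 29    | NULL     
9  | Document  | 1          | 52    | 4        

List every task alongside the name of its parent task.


This is a self-join: tasks is joined to a second copy of itself, matching each row's parent_id to another row's id. Use LEFT JOIN so rows with parent_id=NULL are kept.
  - task 1 (Implement): parent_id=NULL -> NULL
  - task 2 (Deploy): parent_id=1 -> Implement
  - task 3 (Setup): parent_id=2 -> Deploy
  - task 4 (Optimize): parent_id=3 -> Setup
  - task 5 (Test): parent_id=2 -> Deploy
  - task 6 (Design): parent_id=3 -> Setup
  - task 7 (Review): parent_id=NULL -> NULL
  - task 8 (Migrate): parent_id=NULL -> NULL
  - task 9 (Document): parent_id=4 -> Optimize

SQL:
SELECT a.name AS item, b.name AS parent
FROM tasks a
LEFT JOIN tasks b ON a.parent_id = b.id

Result:
item      | parent   
----------+----------
Implement | NULL     
Deploy    | Implement
Setup     | Deploy   
Optimize  | Setup    
Test      | Deploy   
Design    | Setup    
Review    | NULL     
Migrate   | NULL     
Document  | Optimize 


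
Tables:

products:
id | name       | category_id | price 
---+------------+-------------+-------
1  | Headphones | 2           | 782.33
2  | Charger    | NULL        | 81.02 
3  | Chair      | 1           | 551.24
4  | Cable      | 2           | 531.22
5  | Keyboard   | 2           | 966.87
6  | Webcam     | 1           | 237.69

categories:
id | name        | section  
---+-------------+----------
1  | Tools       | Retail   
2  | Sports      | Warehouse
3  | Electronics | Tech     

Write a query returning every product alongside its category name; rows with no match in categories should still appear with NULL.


LEFT JOIN keeps every row from products (the left table); where category_id has no match in categories, the category columns become NULL. Walk through each product:
  - product 1 (Headphones): category_id=2 -> matches Sports
  - product 2 (Charger): category_id=NULL, no match -> kept with NULL
  - product 3 (Chair): category_id=1 -> matches Tools
  - product 4 (Cable): category_id=2 -> matches Sports
  - product 5 (Keyboard): category_id=2 -> matches Sports
  - product 6 (Webcam): category_id=1 -> matches Tools
All 6 rows appear; 1 has NULL category.

SQL:
SELECT a.name, b.name AS category
FROM products a
LEFT JOIN categories b ON a.category_id = b.id

Result:
name       | category
-----------+---------
Headphones | Sports  
Charger    | NULL    
Chair      | Tools   
Cable      | Sports  
Keyboard   | Sports  
Webcam     | Tools   


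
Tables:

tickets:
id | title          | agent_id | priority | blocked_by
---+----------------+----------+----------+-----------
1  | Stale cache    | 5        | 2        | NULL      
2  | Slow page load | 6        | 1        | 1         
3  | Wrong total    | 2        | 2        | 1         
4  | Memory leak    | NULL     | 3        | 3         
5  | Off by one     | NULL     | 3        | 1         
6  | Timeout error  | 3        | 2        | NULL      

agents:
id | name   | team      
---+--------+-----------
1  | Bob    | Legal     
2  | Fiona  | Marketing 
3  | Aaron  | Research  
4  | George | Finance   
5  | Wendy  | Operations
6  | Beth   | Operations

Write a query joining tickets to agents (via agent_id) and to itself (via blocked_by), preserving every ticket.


Two LEFT JOINs from the same base table tickets: one to agents via agent_id, one to tickets itself via blocked_by. Both are LEFT so every ticket is preserved.
Match against agents:
  - ticket 1 (Stale cache): agent_id=5 -> matches Wendy
  - ticket 2 (Slow page load): agent_id=6 -> matches Beth
  - ticket 3 (Wrong total): agent_id=2 -> matches Fiona
  - ticket 4 (Memory leak): agent_id=NULL, no match -> kept with NULL
  - ticket 5 (Off by one): agent_id=NULL, no match -> kept with NULL
  - ticket 6 (Timeout error): agent_id=3 -> matches Aaron
Match against tickets (self):
  - ticket 1 (Stale cache): blocked_by=NULL -> NULL
  - ticket 2 (Slow page load): blocked_by=1 -> Stale cache
  - ticket 3 (Wrong total): blocked_by=1 -> Stale cache
  - ticket 4 (Memory leak): blocked_by=3 -> Wrong total
  - ticket 5 (Off by one): blocked_by=1 -> Stale cache
  - ticket 6 (Timeout error): blocked_by=NULL -> NULL

SQL:
SELECT a.title, b.name AS agent, c.title AS blocked_by
FROM tickets a
LEFT JOIN agents b ON a.agent_id = b.id
LEFT JOIN tickets c ON a.blocked_by = c.id

Result:
title          | agent | blocked_by 
---------------+-------+------------
Stale cache    | Wendy | NULL       
Slow page load | Beth  | Stale cache
Wrong total    | Fiona | Stale cache
Memory leak    | NULL  | Wrong total
Off by one     | NULL  | Stale cache
Timeout error  | Aaron | NULL       


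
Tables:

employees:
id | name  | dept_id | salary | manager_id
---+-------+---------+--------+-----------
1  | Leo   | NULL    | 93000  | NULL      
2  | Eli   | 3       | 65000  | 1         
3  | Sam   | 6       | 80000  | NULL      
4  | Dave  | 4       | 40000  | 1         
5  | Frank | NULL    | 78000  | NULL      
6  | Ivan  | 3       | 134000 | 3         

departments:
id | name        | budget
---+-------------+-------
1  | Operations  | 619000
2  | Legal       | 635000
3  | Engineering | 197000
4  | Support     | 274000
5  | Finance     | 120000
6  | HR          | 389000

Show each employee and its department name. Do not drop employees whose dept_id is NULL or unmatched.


LEFT JOIN keeps every row from employees (the left table); where dept_id has no match in departments, the department columns become NULL. Walk through each employee:
  - employee 1 (Leo): dept_id=NULL, no match -> kept with NULL
  - employee 2 (Eli): dept_id=3 -> matches Engineering
  - employee 3 (Sam): dept_id=6 -> matches HR
  - employee 4 (Dave): dept_id=4 -> matches Support
  - employee 5 (Frank): dept_id=NULL, no match -> kept with NULL
  - employee 6 (Ivan): dept_id=3 -> matches Engineering
All 6 rows appear; 2 have NULL department.

SQL:
SELECT a.name, b.name AS department
FROM employees a
LEFT JOIN departments b ON a.dept_id = b.id

Result:
name  | department 
------+------------
Leo   | NULL       
Eli   | Engineering
Sam   | HR         
Dave  | Support    
Frank | NULL       
Ivan  | Engineering


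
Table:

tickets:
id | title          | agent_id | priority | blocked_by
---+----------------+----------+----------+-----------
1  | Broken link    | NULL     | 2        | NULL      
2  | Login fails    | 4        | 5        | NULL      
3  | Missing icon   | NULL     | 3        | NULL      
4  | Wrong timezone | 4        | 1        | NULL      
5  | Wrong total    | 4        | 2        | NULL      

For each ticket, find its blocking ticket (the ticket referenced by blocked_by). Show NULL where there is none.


This is a self-join: tickets is joined to a second copy of itself, matching each row's blocked_by to another row's id. Use LEFT JOIN so rows with blocked_by=NULL are kept.
  - ticket 1 (Broken link): blocked_by=NULL -> NULL
  - ticket 2 (Login fails): blocked_by=NULL -> NULL
  - ticket 3 (Missing icon): blocked_by=NULL -> NULL
  - ticket 4 (Wrong timezone): blocked_by=NULL -> NULL
  - ticket 5 (Wrong total): blocked_by=NULL -> NULL

SQL:
SELECT a.title AS item, b.title AS blocked_by
FROM tickets a
LEFT JOIN tickets b ON a.blocked_by = b.id

Result:
item           | blocked_by
---------------+-----------
Broken link    | NULL      
Login fails    | NULL      
Missing icon   | NULL      
Wrong timezone | NULL      
Wrong total    | NULL      


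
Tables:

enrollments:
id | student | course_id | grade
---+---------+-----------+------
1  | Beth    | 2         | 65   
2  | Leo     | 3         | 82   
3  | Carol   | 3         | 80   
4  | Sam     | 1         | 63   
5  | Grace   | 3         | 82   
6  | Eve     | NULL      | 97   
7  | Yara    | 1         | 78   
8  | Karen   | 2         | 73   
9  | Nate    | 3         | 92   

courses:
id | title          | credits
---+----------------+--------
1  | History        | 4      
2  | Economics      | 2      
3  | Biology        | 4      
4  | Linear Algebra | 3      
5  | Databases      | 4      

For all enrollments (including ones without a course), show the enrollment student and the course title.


LEFT JOIN keeps every row from enrollments (the left table); where course_id has no match in courses, the course columns become NULL. Walk through each enrollment:
  - enrollment 1 (Beth): course_id=2 -> matches Economics
  - enrollment 2 (Leo): course_id=3 -> matches Biology
  - enrollment 3 (Carol): course_id=3 -> matches Biology
  - enrollment 4 (Sam): course_id=1 -> matches History
  - enrollment 5 (Grace): course_id=3 -> matches Biology
  - enrollment 6 (Eve): course_id=NULL, no match -> kept with NULL
  - enrollment 7 (Yara): course_id=1 -> matches History
  - enrollment 8 (Karen): course_id=2 -> matches Economics
  - enrollment 9 (Nate): course_id=3 -> matches Biology
All 9 rows appear; 1 has NULL course.

SQL:
SELECT a.student, b.title AS course
FROM enrollments a
LEFT JOIN courses b ON a.course_id = b.id

Result:
student | course   
--------+----------
Beth    | Economics
Leo     | Biology  
Carol   | Biology  
Sam     | History  
Grace   | Biology  
Eve     | NULL     
Yara    | History  
Karen   | Economics
Nate    | Biology  
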